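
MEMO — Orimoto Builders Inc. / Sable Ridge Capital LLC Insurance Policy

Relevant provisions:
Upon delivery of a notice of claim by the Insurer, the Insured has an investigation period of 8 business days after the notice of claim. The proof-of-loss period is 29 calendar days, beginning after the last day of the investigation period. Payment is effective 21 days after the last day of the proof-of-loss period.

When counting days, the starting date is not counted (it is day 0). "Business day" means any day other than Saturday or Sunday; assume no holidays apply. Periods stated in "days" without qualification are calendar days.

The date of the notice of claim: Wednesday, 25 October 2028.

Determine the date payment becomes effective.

The last day of the investigation period: counting 8 business days from Wednesday, 25 October 2028 (Oct 26, Oct 27, Oct 30, Oct 31, Nov 1, Nov 2, Nov 3, Nov 6, skipping weekends) reaches Monday, 6 November 2028.
The last day of the proof-of-loss period: 6 November 2028 + 29 days = 5 December 2028.
Adding 21 calendar days to 5 December 2028 gives 26 December 2028, which is the date payment becomes effective.

26 December 2028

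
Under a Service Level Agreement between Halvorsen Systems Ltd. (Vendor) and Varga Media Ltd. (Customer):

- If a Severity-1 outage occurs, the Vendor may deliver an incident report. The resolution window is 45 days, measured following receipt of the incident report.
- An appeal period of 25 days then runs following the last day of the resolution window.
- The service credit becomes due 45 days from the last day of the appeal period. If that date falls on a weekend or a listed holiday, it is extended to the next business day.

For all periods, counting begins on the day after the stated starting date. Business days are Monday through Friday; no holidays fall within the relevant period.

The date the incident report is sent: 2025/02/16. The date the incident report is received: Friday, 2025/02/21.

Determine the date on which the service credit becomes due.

2025/06/16

Adding 45 calendar days to 2025/02/21 gives 2025/04/07, which is the last day of the resolution window.
The last day of the appeal period: 25 calendar days after 2025/04/07 is 2025/05/02.
The date on which the service credit becomes due: 45 calendar days after 2025/05/02 is 2025/06/16. 2025/06/16 is a Monday, so no roll-forward applies.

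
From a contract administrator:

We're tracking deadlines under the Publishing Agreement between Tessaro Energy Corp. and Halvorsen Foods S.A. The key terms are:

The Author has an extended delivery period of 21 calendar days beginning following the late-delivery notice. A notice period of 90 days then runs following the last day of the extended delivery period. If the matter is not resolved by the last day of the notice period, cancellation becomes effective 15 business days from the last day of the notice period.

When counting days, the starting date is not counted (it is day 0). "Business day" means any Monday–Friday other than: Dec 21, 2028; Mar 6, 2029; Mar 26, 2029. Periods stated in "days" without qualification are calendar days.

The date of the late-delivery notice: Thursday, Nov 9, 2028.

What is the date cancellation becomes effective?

Mar 22, 2029

Adding 21 calendar days to Nov 9, 2028 gives Nov 30, 2028, which is the last day of the extended delivery period.
The last day of the notice period: Nov 30, 2028 + 90 days = Feb 28, 2029.
The date cancellation becomes effective: 15 business days after Wednesday, Feb 28, 2029, skipping weekends and the listed holiday on Mar 6 — Mar 1, Mar 2, Mar 5, Mar 7, …, Mar 20, Mar 21, Mar 22 — lands on Thursday, Mar 22, 2029.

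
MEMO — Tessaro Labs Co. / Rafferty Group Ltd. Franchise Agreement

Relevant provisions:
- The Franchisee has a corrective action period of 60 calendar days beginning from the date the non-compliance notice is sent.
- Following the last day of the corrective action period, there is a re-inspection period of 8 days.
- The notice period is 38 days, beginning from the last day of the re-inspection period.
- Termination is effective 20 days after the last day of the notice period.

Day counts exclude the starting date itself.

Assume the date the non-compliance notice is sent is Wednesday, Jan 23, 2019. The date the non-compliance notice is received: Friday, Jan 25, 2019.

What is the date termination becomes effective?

May 29, 2019

The last day of the corrective action period: 60 calendar days after Jan 23, 2019 is Mar 24, 2019.
The last day of the re-inspection period: Mar 24, 2019 + 8 days = Apr 1, 2019.
Adding 38 calendar days to Apr 1, 2019 gives May 9, 2019, which is the last day of the notice period.
The date termination becomes effective: May 9, 2019 + 20 days = May 29, 2019.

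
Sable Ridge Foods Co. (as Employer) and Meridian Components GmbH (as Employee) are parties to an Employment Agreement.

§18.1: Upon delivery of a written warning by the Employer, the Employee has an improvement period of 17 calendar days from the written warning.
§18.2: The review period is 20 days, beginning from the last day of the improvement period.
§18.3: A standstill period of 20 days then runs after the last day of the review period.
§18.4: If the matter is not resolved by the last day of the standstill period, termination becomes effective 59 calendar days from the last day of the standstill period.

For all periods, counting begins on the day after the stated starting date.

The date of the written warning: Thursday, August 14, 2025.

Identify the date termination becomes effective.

Adding 17 calendar days to August 14, 2025 gives August 31, 2025, which is the last day of the improvement period.
The last day of the review period: 20 calendar days after August 31, 2025 is September 20, 2025.
The last day of the standstill period: 20 calendar days after September 20, 2025 is October 10, 2025.
The date termination becomes effective: 59 calendar days after October 10, 2025 is December 8, 2025.

December 8, 2025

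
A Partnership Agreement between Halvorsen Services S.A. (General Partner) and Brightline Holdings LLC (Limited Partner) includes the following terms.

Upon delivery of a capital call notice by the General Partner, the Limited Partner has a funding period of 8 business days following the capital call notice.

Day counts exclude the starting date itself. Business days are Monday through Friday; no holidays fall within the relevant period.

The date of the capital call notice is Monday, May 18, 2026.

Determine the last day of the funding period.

May 28, 2026

The last day of the funding period: counting 8 business days from Monday, May 18, 2026 (May 19, May 20, May 21, May 22, May 25, May 26, May 27, May 28, skipping weekends) reaches Thursday, May 28, 2026.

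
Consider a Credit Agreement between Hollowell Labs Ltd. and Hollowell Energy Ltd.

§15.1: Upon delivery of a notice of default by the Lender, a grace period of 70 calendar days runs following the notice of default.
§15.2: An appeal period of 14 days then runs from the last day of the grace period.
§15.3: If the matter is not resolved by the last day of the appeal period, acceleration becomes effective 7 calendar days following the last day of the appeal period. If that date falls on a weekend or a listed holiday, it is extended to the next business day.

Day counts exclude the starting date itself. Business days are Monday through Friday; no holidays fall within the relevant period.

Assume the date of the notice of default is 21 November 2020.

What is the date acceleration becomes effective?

The last day of the grace period: 70 calendar days after 21 November 2020 is 30 January 2021.
The last day of the appeal period: 14 calendar days after 30 January 2021 is 13 February 2021.
The date acceleration becomes effective: 13 February 2021 + 7 days = 20 February 2021. That falls on a Saturday, so it rolls to the next business day, Monday, 22 February 2021.

22 February 2021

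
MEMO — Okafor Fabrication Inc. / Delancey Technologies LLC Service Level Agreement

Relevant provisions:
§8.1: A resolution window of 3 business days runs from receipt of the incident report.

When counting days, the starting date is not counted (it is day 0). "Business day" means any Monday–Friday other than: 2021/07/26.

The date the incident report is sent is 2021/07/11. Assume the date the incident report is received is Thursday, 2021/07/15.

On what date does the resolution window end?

The last day of the resolution window: 3 business days after Thursday, 2021/07/15, skipping weekends — Jul 16, Jul 19, Jul 20 — lands on Tuesday, 2021/07/20.

2021/07/20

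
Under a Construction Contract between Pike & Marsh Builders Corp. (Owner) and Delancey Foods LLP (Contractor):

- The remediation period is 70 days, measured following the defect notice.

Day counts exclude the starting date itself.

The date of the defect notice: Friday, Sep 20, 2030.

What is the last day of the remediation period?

The last day of the remediation period: Sep 20, 2030 + 70 days = Nov 29, 2030.

Nov 29, 2030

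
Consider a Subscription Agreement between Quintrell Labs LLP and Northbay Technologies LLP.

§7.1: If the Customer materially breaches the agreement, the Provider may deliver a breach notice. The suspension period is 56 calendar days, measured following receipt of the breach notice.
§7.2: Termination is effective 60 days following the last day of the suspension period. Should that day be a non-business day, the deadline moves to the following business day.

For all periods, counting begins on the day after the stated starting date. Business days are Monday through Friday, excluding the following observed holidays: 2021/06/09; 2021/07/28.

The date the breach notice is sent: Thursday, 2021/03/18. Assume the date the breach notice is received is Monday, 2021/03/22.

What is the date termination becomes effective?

2021/07/16

The last day of the suspension period: 56 calendar days after 2021/03/22 is 2021/05/17.
The date termination becomes effective: 60 calendar days after 2021/05/17 is 2021/07/16. 2021/07/16 is a Friday and is not a listed holiday, so no roll-forward applies.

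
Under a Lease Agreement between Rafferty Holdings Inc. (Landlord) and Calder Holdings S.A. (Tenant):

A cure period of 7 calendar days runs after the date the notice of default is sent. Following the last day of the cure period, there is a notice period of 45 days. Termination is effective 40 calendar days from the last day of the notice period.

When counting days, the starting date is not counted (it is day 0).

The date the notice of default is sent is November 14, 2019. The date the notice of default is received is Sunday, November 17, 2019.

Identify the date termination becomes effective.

February 14, 2020

The last day of the cure period: November 14, 2019 + 7 days = November 21, 2019.
Adding 45 calendar days to November 21, 2019 gives January 5, 2020, which is the last day of the notice period.
Adding 40 calendar days to January 5, 2020 gives February 14, 2020, which is the date termination becomes effective.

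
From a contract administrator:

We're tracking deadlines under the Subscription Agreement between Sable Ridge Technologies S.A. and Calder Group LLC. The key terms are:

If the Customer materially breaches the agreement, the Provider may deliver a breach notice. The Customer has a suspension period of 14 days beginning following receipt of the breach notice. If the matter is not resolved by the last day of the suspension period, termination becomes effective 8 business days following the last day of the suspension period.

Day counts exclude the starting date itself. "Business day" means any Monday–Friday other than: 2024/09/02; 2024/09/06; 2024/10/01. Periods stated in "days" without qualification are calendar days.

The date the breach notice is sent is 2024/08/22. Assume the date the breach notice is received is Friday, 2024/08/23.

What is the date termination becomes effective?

2024/09/18

The last day of the suspension period: 2024/08/23 + 14 days = 2024/09/06.
From Friday, 2024/09/06, 8 business days (Sep 9, Sep 10, Sep 11, Sep 12, Sep 13, Sep 16, Sep 17, Sep 18, skipping weekends) brings us to Wednesday, 2024/09/18, which is the date termination becomes effective.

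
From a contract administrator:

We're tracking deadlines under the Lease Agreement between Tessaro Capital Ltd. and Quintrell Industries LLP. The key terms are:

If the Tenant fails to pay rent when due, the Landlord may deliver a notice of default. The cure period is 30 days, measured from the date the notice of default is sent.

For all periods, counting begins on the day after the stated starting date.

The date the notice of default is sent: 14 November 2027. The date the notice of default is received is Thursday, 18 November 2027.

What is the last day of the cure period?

14 December 2027

Adding 30 calendar days to 14 November 2027 gives 14 December 2027, which is the last day of the cure period.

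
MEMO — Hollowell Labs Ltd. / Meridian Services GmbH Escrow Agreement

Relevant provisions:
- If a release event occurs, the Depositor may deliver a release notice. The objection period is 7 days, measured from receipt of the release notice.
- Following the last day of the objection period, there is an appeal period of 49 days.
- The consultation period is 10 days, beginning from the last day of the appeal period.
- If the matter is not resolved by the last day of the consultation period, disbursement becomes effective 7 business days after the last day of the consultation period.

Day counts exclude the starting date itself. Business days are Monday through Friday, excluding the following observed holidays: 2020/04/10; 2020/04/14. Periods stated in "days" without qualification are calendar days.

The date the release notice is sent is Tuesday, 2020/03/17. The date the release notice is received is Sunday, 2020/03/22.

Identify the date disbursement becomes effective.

Adding 7 calendar days to 2020/03/22 gives 2020/03/29, which is the last day of the objection period.
The last day of the appeal period: 2020/03/29 + 49 days = 2020/05/17.
Adding 10 calendar days to 2020/05/17 gives 2020/05/27, which is the last day of the consultation period.
The date disbursement becomes effective: counting 7 business days from Wednesday, 2020/05/27 (May 28, May 29, Jun 1, Jun 2, Jun 3, Jun 4, Jun 5, skipping weekends) reaches Friday, 2020/06/05.

2020/06/05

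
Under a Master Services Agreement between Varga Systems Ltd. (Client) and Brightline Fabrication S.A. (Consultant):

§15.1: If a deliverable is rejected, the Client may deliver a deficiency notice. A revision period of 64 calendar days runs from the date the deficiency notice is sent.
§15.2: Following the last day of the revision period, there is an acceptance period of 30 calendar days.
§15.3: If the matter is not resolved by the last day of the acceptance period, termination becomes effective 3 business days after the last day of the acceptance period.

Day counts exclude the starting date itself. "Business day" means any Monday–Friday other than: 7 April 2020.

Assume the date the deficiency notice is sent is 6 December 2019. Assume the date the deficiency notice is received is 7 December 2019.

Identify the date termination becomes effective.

The last day of the revision period: 6 December 2019 + 64 days = 8 February 2020.
Adding 30 calendar days to 8 February 2020 gives 9 March 2020, which is the last day of the acceptance period.
The date termination becomes effective: 3 business days after Monday, 9 March 2020, skipping weekends — Mar 10, Mar 11, Mar 12 — lands on Thursday, 12 March 2020.

12 March 2020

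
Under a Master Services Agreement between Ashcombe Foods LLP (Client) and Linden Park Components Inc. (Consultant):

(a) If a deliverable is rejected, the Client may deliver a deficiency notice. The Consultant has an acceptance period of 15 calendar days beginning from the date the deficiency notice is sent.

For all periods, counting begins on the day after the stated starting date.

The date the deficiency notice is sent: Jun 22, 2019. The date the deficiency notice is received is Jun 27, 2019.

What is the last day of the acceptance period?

Jul 7, 2019

The last day of the acceptance period: Jun 22, 2019 + 15 days = Jul 7, 2019.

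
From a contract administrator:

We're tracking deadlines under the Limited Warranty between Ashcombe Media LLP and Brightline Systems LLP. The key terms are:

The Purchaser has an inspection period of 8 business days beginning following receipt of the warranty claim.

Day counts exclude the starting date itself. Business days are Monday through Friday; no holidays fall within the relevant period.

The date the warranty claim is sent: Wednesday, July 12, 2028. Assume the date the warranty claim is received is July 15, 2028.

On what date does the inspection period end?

The last day of the inspection period: counting 8 business days from Saturday, July 15, 2028 (Jul 17, Jul 18, Jul 19, Jul 20, Jul 21, Jul 24, Jul 25, Jul 26, skipping weekends) reaches Wednesday, July 26, 2028.

July 26, 2028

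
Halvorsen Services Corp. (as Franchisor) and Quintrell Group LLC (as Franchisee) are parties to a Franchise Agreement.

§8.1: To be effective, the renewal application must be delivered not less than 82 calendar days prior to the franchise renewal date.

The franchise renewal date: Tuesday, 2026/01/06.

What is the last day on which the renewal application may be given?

2026/01/06 minus 82 days is 2025/10/16.

2025/10/16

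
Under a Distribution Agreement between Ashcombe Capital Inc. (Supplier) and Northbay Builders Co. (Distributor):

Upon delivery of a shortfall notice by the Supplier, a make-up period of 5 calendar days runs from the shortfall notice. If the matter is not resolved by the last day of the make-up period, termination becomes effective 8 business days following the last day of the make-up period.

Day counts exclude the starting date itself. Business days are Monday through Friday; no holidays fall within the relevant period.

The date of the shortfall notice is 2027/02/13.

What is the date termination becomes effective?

2027/03/02

Adding 5 calendar days to 2027/02/13 gives 2027/02/18, which is the last day of the make-up period.
The date termination becomes effective: 8 business days after Thursday, 2027/02/18, skipping weekends — Feb 19, Feb 22, Feb 23, Feb 24, Feb 25, Feb 26, Mar 1, Mar 2 — lands on Tuesday, 2027/03/02.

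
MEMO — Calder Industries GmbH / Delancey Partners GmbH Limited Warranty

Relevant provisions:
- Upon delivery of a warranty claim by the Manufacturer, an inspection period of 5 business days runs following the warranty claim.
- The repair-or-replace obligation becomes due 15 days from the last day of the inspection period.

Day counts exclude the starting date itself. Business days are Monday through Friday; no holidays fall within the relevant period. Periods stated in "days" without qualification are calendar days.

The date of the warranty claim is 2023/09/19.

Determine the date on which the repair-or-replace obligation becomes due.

2023/10/11

The last day of the inspection period: 5 business days after Tuesday, 2023/09/19, skipping weekends — Sep 20, Sep 21, Sep 22, Sep 25, Sep 26 — lands on Tuesday, 2023/09/26.
The date on which the repair-or-replace obligation becomes due: 15 calendar days after 2023/09/26 is 2023/10/11.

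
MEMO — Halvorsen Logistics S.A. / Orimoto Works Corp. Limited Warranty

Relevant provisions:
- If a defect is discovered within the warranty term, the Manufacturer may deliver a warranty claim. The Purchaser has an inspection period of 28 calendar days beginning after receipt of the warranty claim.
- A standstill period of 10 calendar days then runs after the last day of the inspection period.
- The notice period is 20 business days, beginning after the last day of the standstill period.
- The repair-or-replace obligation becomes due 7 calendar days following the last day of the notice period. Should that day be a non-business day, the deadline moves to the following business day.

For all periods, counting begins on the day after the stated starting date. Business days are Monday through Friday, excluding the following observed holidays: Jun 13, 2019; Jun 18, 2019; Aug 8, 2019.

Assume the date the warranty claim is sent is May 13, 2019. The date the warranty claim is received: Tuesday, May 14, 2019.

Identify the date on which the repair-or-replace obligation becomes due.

Jul 26, 2019

The last day of the inspection period: 28 calendar days after May 14, 2019 is Jun 11, 2019.
Adding 10 calendar days to Jun 11, 2019 gives Jun 21, 2019, which is the last day of the standstill period.
The last day of the notice period: counting 20 business days from Friday, Jun 21, 2019 (Jun 24, Jun 25, Jun 26, Jun 27, …, Jul 17, Jul 18, Jul 19, skipping weekends) reaches Friday, Jul 19, 2019.
Adding 7 calendar days to Jul 19, 2019 gives Jul 26, 2019, which is the date on which the repair-or-replace obligation becomes due. Jul 26, 2019 is a Friday and is not a listed holiday, so no roll-forward applies.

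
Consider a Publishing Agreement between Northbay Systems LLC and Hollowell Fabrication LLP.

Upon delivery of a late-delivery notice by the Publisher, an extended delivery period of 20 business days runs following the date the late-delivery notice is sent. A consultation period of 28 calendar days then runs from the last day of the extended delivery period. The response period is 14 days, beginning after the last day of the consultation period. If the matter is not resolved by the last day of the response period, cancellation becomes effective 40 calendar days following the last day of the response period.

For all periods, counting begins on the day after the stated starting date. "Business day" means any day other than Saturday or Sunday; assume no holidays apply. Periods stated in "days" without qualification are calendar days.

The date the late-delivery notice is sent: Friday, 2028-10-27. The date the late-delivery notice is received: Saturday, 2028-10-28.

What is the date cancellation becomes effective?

The last day of the extended delivery period: counting 20 business days from Friday, 2028-10-27 (Oct 30, Oct 31, Nov 1, Nov 2, …, Nov 22, Nov 23, Nov 24, skipping weekends) reaches Friday, 2028-11-24.
The last day of the consultation period: 2028-11-24 + 28 days = 2028-12-22.
The last day of the response period: 14 calendar days after 2028-12-22 is 2029-01-05.
The date cancellation becomes effective: 2029-01-05 + 40 days = 2029-02-14.

2029-02-14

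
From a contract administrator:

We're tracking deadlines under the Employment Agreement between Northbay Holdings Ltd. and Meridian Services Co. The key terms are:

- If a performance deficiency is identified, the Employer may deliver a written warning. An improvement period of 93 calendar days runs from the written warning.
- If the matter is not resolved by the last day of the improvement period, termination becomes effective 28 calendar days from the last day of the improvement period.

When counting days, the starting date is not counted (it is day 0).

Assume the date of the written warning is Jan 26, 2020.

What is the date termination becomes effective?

May 26, 2020

The last day of the improvement period: 93 calendar days after Jan 26, 2020 is Apr 28, 2020.
Adding 28 calendar days to Apr 28, 2020 gives May 26, 2020, which is the date termination becomes effective.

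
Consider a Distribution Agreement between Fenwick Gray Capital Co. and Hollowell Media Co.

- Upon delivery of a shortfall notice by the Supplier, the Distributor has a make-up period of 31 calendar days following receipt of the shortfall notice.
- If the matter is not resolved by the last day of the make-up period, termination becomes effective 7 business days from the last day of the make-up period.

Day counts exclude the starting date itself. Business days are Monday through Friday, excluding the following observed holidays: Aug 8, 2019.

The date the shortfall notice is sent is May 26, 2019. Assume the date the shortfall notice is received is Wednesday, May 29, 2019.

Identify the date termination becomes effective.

Adding 31 calendar days to May 29, 2019 gives Jun 29, 2019, which is the last day of the make-up period.
The date termination becomes effective: counting 7 business days from Saturday, Jun 29, 2019 (Jul 1, Jul 2, Jul 3, Jul 4, Jul 5, Jul 8, Jul 9, skipping weekends) reaches Tuesday, Jul 9, 2019.

Jul 9, 2019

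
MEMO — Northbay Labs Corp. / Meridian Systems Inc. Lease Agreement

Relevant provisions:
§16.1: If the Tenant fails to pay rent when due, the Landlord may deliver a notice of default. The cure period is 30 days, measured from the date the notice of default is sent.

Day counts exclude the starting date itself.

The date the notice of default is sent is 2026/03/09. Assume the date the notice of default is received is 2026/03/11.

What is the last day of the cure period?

The last day of the cure period: 30 calendar days after 2026/03/09 is 2026/04/08.

2026/04/08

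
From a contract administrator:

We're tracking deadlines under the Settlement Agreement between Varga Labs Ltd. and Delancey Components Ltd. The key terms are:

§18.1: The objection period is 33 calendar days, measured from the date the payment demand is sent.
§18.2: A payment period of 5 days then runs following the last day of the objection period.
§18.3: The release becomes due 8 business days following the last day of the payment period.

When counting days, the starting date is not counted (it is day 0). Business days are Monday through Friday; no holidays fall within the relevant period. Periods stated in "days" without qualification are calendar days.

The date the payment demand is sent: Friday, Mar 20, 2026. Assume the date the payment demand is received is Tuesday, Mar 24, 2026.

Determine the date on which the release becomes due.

May 7, 2026

Adding 33 calendar days to Mar 20, 2026 gives Apr 22, 2026, which is the last day of the objection period.
The last day of the payment period: Apr 22, 2026 + 5 days = Apr 27, 2026.
The date on which the release becomes due: 8 business days after Monday, Apr 27, 2026, skipping weekends — Apr 28, Apr 29, Apr 30, May 1, May 4, May 5, May 6, May 7 — lands on Thursday, May 7, 2026.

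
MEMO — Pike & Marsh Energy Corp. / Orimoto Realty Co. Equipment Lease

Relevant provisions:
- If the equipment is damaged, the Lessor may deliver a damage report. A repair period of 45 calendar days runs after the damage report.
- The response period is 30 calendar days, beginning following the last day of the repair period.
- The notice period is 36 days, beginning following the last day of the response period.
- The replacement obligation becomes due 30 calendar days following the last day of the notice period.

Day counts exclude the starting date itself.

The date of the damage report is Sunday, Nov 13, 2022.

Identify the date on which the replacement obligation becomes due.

Apr 3, 2023

The last day of the repair period: 45 calendar days after Nov 13, 2022 is Dec 28, 2022.
The last day of the response period: Dec 28, 2022 + 30 days = Jan 27, 2023.
The last day of the notice period: 36 calendar days after Jan 27, 2023 is Mar 4, 2023.
The date on which the replacement obligation becomes due: 30 calendar days after Mar 4, 2023 is Apr 3, 2023.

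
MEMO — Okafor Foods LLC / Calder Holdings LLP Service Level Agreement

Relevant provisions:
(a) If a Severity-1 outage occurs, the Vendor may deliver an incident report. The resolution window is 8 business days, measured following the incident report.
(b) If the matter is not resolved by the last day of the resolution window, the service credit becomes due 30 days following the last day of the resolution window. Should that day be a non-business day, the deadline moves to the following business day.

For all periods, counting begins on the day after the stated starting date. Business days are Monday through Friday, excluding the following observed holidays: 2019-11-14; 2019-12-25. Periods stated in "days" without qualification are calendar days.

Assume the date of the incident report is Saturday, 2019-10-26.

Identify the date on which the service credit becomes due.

From Saturday, 2019-10-26, 8 business days (Oct 28, Oct 29, Oct 30, Oct 31, Nov 1, Nov 4, Nov 5, Nov 6, skipping weekends) brings us to Wednesday, 2019-11-06, which is the last day of the resolution window.
The date on which the service credit becomes due: 30 calendar days after 2019-11-06 is 2019-12-06. 2019-12-06 is a Friday and is not a listed holiday, so no roll-forward applies.

2019-12-06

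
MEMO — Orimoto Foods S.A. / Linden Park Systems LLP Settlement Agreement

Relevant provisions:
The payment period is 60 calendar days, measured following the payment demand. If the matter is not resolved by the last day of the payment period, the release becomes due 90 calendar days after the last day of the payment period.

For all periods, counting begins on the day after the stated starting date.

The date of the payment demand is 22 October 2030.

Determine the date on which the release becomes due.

21 March 2031

Adding 60 calendar days to 22 October 2030 gives 21 December 2030, which is the last day of the payment period.
The date on which the release becomes due: 90 calendar days after 21 December 2030 is 21 March 2031.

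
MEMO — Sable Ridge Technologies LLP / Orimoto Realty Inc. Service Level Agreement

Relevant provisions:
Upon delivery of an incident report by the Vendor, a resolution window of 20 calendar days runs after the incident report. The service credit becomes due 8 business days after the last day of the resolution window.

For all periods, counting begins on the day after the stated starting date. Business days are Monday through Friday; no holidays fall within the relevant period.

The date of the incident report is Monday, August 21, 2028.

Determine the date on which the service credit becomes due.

The last day of the resolution window: August 21, 2028 + 20 days = September 10, 2028.
The date on which the service credit becomes due: 8 business days after Sunday, September 10, 2028, skipping weekends — Sep 11, Sep 12, Sep 13, Sep 14, Sep 15, Sep 18, Sep 19, Sep 20 — lands on Wednesday, September 20, 2028.

September 20, 2028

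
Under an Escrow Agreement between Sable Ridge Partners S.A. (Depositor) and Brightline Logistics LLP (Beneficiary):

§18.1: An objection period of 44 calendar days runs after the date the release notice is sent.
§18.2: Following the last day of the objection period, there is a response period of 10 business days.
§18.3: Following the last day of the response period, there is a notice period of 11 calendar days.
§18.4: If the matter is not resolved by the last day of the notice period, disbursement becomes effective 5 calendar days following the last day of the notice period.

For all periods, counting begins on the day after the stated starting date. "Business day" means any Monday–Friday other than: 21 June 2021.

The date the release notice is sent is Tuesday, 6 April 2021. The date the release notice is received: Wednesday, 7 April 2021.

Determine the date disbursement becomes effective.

The last day of the objection period: 44 calendar days after 6 April 2021 is 20 May 2021.
The last day of the response period: 10 business days after Thursday, 20 May 2021, skipping weekends — May 21, May 24, May 25, May 26, May 27, May 28, May 31, Jun 1, Jun 2, Jun 3 — lands on Thursday, 3 June 2021.
Adding 11 calendar days to 3 June 2021 gives 14 June 2021, which is the last day of the notice period.
The date disbursement becomes effective: 14 June 2021 + 5 days = 19 June 2021.

19 June 2021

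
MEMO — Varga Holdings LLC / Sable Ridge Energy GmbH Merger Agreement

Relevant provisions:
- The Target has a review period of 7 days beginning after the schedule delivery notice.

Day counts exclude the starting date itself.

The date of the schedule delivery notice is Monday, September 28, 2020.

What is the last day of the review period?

October 5, 2020

Adding 7 calendar days to September 28, 2020 gives October 5, 2020, which is the last day of the review period.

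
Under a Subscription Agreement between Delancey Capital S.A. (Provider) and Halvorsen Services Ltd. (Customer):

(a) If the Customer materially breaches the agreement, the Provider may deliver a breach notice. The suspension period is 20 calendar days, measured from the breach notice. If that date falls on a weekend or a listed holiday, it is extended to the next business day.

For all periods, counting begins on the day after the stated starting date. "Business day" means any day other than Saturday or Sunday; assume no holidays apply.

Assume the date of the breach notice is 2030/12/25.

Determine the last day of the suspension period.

2031/01/14

Adding 20 calendar days to 2030/12/25 gives 2031/01/14, which is the last day of the suspension period. 2031/01/14 is a Tuesday, so no roll-forward applies.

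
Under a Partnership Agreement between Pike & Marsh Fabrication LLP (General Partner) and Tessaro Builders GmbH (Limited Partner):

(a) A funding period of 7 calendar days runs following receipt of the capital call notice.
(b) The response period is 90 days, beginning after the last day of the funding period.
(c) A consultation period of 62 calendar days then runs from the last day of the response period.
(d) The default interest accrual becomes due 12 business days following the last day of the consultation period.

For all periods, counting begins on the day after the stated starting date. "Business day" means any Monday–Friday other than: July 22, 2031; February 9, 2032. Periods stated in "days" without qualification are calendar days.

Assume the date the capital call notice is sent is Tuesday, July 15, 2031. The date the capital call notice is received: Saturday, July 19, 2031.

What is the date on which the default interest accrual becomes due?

January 12, 2032

Adding 7 calendar days to July 19, 2031 gives July 26, 2031, which is the last day of the funding period.
The last day of the response period: July 26, 2031 + 90 days = October 24, 2031.
The last day of the consultation period: 62 calendar days after October 24, 2031 is December 25, 2031.
From Thursday, December 25, 2031, 12 business days (Dec 26, Dec 29, Dec 30, Dec 31, …, Jan 8, Jan 9, Jan 12, skipping weekends) brings us to Monday, January 12, 2032, which is the date on which the default interest accrual becomes due.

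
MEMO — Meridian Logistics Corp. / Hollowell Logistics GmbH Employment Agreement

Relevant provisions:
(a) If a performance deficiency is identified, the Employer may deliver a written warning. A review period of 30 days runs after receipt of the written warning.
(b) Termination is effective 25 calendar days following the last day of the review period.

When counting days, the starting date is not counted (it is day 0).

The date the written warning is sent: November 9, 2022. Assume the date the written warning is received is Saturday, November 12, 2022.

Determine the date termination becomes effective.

January 6, 2023

The last day of the review period: 30 calendar days after November 12, 2022 is December 12, 2022.
Adding 25 calendar days to December 12, 2022 gives January 6, 2023, which is the date termination becomes effective.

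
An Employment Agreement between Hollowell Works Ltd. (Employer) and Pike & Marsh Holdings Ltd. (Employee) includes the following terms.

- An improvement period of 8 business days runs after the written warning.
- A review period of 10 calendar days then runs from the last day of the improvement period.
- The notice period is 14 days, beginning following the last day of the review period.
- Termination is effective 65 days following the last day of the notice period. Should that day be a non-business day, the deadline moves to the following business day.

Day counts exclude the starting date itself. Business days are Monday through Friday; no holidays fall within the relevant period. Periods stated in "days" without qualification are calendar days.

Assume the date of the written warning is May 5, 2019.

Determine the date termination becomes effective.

The last day of the improvement period: counting 8 business days from Sunday, May 5, 2019 (May 6, May 7, May 8, May 9, May 10, May 13, May 14, May 15, skipping weekends) reaches Wednesday, May 15, 2019.
Adding 10 calendar days to May 15, 2019 gives May 25, 2019, which is the last day of the review period.
The last day of the notice period: 14 calendar days after May 25, 2019 is Jun 8, 2019.
The date termination becomes effective: Jun 8, 2019 + 65 days = Aug 12, 2019. Aug 12, 2019 is a Monday, so no roll-forward applies.

Aug 12, 2019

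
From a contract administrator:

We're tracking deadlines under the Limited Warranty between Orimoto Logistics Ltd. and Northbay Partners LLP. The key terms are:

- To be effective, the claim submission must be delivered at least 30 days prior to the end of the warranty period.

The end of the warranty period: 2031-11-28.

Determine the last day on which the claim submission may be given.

Counting back 30 calendar days from 2031-11-28 gives 2031-10-29.

2031-10-29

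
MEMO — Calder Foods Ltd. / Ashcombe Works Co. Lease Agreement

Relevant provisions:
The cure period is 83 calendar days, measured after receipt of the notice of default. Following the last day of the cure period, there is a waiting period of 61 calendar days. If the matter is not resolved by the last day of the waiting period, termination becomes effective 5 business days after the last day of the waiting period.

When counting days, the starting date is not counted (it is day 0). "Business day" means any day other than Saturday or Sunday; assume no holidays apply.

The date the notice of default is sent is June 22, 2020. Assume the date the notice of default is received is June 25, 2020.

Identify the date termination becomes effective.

Adding 83 calendar days to June 25, 2020 gives September 16, 2020, which is the last day of the cure period.
The last day of the waiting period: 61 calendar days after September 16, 2020 is November 16, 2020.
The date termination becomes effective: counting 5 business days from Monday, November 16, 2020 (Nov 17, Nov 18, Nov 19, Nov 20, Nov 23, skipping weekends) reaches Monday, November 23, 2020.

November 23, 2020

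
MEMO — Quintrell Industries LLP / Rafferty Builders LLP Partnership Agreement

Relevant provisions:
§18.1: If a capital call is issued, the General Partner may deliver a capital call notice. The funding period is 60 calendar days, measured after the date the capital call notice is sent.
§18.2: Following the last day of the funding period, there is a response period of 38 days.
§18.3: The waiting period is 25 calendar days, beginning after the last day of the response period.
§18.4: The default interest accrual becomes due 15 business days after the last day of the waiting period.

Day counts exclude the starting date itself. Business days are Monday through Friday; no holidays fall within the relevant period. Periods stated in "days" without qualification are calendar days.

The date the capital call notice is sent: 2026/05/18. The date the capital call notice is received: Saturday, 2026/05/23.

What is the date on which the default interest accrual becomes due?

2026/10/09

The last day of the funding period: 60 calendar days after 2026/05/18 is 2026/07/17.
The last day of the response period: 2026/07/17 + 38 days = 2026/08/24.
Adding 25 calendar days to 2026/08/24 gives 2026/09/18, which is the last day of the waiting period.
The date on which the default interest accrual becomes due: 15 business days after Friday, 2026/09/18, skipping weekends — Sep 21, Sep 22, Sep 23, Sep 24, …, Oct 7, Oct 8, Oct 9 — lands on Friday, 2026/10/09.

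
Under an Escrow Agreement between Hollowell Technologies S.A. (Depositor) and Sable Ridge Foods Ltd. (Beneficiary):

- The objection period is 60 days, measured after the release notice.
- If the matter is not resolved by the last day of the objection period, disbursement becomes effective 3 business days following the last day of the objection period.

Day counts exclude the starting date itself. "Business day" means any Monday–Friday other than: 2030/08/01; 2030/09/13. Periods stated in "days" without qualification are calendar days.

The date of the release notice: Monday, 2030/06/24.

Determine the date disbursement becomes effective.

The last day of the objection period: 60 calendar days after 2030/06/24 is 2030/08/23.
The date disbursement becomes effective: counting 3 business days from Friday, 2030/08/23 (Aug 26, Aug 27, Aug 28, skipping weekends) reaches Wednesday, 2030/08/28.

2030/08/28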